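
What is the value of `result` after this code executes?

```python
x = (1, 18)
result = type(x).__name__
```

x is tuple; result = 'tuple'

'tuple'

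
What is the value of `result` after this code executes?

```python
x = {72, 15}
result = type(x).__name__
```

x is set; result = 'set'

'set'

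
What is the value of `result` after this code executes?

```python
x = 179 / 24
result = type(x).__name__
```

x is float; result = 'float'

'float'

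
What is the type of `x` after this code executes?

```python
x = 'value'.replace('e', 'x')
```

str.replace() returns str

str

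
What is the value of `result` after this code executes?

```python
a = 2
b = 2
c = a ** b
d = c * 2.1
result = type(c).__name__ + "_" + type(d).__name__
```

a is int; b is int; c is int; d is float; result = 'int_float'

'int_float'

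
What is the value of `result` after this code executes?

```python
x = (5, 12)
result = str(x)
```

x = (5, 12); result = '(5, 12)'

'(5, 12)'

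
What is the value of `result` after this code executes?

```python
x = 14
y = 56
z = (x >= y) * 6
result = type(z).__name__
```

x is int; y is int; z is int; result = 'int'

'int'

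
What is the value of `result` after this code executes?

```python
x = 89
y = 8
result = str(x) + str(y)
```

x = 89; y = 8; result = '898'

'898'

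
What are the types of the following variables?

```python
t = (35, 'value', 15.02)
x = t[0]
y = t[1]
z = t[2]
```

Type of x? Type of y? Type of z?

tuple[0] is int; tuple[1] is str; tuple[2] is float

int, str, float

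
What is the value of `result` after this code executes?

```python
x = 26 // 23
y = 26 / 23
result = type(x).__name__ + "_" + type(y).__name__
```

x is int; y is float; result = 'int_float'

'int_float'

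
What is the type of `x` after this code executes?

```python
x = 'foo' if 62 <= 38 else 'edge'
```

Both branches of conditional are str

str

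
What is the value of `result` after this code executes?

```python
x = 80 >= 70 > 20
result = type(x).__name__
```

x is bool; result = 'bool'

'bool'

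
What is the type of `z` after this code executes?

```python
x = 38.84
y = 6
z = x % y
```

float % int = float

float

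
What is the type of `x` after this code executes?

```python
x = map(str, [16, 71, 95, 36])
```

map() returns a map object

map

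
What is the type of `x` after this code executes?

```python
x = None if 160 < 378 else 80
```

160 < 378 is True, so the if branch is taken

NoneType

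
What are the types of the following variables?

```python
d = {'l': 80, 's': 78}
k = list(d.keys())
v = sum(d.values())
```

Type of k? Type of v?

list() converts to list; sum of ints is int

list, int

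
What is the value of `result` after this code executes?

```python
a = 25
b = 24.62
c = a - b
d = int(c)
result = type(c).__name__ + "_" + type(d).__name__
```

a is int; b is float; c is float; d is int; result = 'float_int'

'float_int'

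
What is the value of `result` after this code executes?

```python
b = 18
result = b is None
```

b = 18; result = False

False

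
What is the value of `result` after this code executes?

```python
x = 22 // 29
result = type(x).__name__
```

x is int; result = 'int'

'int'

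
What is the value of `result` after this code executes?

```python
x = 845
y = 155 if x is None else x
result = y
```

x = 845; y = 845; result = 845

845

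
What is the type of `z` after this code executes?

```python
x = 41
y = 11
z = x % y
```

int % int = int

int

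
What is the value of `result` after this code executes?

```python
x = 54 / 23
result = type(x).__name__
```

x is float; result = 'float'

'float'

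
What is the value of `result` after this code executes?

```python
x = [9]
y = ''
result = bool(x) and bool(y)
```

x = [9]; y = ''; result = False

False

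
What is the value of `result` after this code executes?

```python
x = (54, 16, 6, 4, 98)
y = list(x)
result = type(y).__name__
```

x is tuple; y is list; result = 'list'

'list'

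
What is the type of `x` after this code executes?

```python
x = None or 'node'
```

'or' with None returns the other truthy value (str)

str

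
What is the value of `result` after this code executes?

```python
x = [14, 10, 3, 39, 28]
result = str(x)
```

x = [14, 10, 3, 39, 28]; result = '[14, 10, 3, 39, 28]'

'[14, 10, 3, 39, 28]'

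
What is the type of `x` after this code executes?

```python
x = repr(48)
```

repr() returns str

str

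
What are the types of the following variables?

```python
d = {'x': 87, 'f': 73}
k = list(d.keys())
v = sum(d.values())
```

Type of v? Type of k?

sum of ints is int; list() converts to list

int, list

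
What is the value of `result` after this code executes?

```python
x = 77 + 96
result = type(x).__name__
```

x is int; result = 'int'

'int'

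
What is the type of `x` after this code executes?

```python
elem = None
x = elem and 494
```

'and' returns first falsy value (None)

NoneType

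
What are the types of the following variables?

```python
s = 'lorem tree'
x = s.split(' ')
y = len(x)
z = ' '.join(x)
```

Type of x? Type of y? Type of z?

str.split() returns list; len() returns int; str.join() returns str

list, int, str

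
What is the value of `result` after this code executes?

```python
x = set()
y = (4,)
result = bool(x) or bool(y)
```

x = set(); y = (4,); result = True

True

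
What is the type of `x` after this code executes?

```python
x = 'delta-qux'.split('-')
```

str.split() returns list

list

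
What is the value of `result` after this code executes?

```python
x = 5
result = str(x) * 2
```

x = 5; result = '55'

'55'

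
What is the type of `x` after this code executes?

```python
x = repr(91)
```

repr() returns str

str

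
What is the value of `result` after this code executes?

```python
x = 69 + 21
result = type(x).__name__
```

x is int; result = 'int'

'int'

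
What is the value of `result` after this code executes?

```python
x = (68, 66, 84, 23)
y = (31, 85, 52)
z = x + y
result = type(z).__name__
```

x is tuple; y is tuple; z is tuple; result = 'tuple'

'tuple'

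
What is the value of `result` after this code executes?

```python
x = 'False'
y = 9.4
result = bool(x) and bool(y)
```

x = 'False'; y = 9.4; result = True

True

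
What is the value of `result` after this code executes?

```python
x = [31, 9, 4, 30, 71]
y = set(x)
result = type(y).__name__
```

x is list; y is set; result = 'set'

'set'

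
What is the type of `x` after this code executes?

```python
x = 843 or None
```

'or' returns first truthy value

int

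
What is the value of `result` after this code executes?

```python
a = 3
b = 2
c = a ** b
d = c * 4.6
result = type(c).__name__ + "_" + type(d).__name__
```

a is int; b is int; c is int; d is float; result = 'int_float'

'int_float'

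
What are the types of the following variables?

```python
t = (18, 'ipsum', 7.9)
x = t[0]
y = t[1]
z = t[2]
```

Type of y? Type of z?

tuple[1] is str; tuple[2] is float

str, float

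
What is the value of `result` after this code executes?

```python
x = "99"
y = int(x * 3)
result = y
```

x = '99'; y = 999999; result = 999999

999999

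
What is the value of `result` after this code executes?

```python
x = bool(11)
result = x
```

x = True; result = True

True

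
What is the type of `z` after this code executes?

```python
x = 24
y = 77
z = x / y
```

int / int = float

float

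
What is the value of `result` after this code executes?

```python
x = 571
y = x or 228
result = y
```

x = 571; y = 571; result = 571

571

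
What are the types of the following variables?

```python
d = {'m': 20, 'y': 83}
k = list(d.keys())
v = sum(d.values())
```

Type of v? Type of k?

sum of ints is int; list() converts to list

int, list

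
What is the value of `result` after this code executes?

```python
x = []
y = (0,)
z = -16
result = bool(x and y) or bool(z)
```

x = []; y = (0,); z = -16; result = True

True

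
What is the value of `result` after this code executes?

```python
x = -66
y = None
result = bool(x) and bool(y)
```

x = -66; y = None; result = False

False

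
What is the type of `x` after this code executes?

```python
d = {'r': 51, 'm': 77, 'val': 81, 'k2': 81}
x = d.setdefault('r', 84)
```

dict.setdefault() returns the (existing or default) value

int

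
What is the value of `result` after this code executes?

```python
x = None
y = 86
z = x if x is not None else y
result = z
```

x = None; y = 86; z = 86; result = 86

86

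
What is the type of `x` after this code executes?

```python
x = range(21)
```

range() returns a range object

range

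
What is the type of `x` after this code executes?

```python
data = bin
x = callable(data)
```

callable() returns bool

bool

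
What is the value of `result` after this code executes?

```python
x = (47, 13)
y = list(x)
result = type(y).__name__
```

x is tuple; y is list; result = 'list'

'list'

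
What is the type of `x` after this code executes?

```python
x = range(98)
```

range() returns a range object

range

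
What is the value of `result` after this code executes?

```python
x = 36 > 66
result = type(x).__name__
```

x is bool; result = 'bool'

'bool'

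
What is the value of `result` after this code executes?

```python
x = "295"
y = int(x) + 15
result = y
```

x = '295'; y = 310; result = 310

310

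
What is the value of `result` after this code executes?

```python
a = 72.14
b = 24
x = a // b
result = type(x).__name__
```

a is float; b is int; x is float; result = 'float'

'float'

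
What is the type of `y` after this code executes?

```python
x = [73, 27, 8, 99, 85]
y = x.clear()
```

list.clear() returns None

NoneType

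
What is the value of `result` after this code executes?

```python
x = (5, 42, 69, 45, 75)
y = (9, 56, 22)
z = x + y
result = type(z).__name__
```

x is tuple; y is tuple; z is tuple; result = 'tuple'

'tuple'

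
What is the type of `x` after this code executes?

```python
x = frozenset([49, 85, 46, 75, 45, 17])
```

frozenset() returns frozenset

frozenset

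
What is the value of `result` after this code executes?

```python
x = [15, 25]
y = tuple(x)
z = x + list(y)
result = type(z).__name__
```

x is list; y is tuple; z is list; result = 'list'

'list'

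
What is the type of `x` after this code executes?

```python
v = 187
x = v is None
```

'is' comparison returns bool

bool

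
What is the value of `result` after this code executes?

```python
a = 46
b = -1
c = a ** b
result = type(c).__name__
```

a is int; b is int; c is float; result = 'float'

'float'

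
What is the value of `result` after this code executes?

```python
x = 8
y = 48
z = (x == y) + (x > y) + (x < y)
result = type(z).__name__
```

x is int; y is int; z is int; result = 'int'

'int'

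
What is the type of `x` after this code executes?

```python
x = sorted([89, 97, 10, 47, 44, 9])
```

sorted() always returns list

list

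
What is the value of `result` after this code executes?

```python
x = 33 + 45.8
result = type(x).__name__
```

x is float; result = 'float'

'float'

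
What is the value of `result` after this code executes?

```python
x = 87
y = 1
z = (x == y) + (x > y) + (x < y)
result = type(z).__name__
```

x is int; y is int; z is int; result = 'int'

'int'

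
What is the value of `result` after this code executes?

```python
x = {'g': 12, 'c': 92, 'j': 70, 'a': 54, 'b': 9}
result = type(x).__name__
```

x is dict; result = 'dict'

'dict'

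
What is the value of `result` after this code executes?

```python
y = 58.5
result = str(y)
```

y = 58.5; result = '58.5'

'58.5'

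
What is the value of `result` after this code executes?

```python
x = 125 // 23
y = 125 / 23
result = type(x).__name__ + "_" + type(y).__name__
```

x is int; y is float; result = 'int_float'

'int_float'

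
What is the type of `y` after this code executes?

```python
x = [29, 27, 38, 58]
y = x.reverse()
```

list.reverse() returns None

NoneType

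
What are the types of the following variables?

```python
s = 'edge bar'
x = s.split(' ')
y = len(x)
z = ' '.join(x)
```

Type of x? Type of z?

str.split() returns list; str.join() returns str

list, str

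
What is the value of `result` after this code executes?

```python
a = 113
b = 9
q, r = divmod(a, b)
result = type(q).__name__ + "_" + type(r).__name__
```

a is int; b is int; q is int; r is int; result = 'int_int'

'int_int'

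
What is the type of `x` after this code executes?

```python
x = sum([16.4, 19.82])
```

sum() of floats returns float

float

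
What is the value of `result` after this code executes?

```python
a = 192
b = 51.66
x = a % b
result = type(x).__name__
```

a is int; b is float; x is float; result = 'float'

'float'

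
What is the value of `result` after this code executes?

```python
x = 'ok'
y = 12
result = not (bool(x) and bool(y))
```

x = 'ok'; y = 12; result = False

False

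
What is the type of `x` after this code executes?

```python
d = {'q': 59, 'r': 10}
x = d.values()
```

.values() returns dict_values view

dict_values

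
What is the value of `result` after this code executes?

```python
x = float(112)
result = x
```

x = 112.0; result = 112.0

112.0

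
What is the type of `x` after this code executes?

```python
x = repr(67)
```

repr() returns str

str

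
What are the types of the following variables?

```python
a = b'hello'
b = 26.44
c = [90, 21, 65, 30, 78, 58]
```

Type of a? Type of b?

a is assigned a bytes literal (b'...' prefix); b is assigned a number with a decimal point, so it is a float

bytes, float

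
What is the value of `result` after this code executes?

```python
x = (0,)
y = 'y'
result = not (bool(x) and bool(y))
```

x = (0,); y = 'y'; result = False

False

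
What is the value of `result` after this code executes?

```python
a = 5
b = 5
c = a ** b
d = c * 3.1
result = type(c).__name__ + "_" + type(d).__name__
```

a is int; b is int; c is int; d is float; result = 'int_float'

'int_float'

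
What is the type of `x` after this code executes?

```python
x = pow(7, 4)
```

pow(int, int) returns int

int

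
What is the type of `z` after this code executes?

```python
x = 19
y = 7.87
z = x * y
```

int * float = float

float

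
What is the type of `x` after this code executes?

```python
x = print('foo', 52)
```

print() returns None

NoneType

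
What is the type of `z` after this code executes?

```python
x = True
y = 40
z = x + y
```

bool + int = int (bool is subclass of int)

int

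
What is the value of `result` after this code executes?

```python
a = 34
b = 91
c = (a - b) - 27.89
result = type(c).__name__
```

a is int; b is int; c is float; result = 'float'

'float'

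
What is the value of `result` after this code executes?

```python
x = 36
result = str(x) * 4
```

x = 36; result = '36363636'

'36363636'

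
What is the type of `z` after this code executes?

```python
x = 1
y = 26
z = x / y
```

int / int = float

float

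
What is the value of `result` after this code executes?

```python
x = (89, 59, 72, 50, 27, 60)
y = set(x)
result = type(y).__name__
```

x is tuple; y is set; result = 'set'

'set'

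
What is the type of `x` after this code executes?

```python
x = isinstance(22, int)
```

isinstance() returns bool

bool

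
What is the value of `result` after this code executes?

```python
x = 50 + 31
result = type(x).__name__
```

x is int; result = 'int'

'int'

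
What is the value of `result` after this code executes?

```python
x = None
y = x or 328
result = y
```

x = None; y = 328; result = 328

328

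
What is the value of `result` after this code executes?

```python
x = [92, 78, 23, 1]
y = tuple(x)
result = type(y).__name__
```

x is list; y is tuple; result = 'tuple'

'tuple'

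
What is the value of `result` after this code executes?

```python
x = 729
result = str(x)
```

x = 729; result = '729'

'729'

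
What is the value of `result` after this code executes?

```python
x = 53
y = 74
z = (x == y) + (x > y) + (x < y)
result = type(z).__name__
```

x is int; y is int; z is int; result = 'int'

'int'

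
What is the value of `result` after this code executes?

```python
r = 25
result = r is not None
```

r = 25; result = True

True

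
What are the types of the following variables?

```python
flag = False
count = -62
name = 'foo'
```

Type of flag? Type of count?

flag is assigned the constant False, which has type bool; count is assigned a bare integer (no decimal point), so it is an int

bool, int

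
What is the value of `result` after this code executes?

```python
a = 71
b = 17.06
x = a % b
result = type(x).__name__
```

a is int; b is float; x is float; result = 'float'

'float'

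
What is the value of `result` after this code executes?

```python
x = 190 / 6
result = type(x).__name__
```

x is float; result = 'float'

'float'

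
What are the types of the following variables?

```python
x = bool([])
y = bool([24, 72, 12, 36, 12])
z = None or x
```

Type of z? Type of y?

None or bool returns the bool; bool() returns bool

bool, bool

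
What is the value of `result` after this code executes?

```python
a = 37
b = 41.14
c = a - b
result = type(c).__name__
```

a is int; b is float; c is float; result = 'float'

'float'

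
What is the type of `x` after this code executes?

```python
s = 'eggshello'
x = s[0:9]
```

Slicing a str returns str

str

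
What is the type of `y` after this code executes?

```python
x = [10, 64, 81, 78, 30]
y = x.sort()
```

list.sort() returns None (mutates in place)

NoneType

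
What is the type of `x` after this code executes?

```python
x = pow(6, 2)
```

pow(int, int) returns int

int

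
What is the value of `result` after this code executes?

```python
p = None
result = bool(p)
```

p = None; result = False

False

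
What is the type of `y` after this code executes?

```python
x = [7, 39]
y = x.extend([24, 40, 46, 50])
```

list.extend() returns None

NoneType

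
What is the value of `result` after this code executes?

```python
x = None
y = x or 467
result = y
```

x = None; y = 467; result = 467

467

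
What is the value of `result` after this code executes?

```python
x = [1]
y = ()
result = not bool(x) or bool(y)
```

x = [1]; y = (); result = False

False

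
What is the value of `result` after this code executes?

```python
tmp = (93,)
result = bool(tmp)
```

tmp = (93,); result = True

True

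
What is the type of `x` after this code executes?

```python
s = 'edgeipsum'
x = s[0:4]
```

Slicing a str returns str

str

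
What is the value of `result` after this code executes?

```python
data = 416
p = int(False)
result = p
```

data = 416; p = 0; result = 0

0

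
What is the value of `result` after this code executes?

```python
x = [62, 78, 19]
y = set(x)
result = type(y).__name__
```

x is list; y is set; result = 'set'

'set'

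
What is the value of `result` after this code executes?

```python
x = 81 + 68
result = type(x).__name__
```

x is int; result = 'int'

'int'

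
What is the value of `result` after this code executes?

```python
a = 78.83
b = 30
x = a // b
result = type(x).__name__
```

a is float; b is int; x is float; result = 'float'

'float'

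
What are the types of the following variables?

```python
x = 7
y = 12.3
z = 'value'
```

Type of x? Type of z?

x is assigned a bare integer (no decimal point), so it is an int; z is assigned a quoted string literal, so it is a str

int, str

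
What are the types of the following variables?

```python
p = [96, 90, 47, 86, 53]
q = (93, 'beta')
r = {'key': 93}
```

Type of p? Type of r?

p is assigned a list literal (square brackets); r is assigned a dict literal ({key: value})

list, dict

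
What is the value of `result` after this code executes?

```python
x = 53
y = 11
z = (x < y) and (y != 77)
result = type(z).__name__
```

x is int; y is int; z is bool; result = 'bool'

'bool'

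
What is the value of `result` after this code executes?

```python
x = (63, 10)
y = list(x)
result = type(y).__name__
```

x is tuple; y is list; result = 'list'

'list'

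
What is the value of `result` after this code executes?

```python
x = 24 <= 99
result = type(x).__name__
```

x is bool; result = 'bool'

'bool'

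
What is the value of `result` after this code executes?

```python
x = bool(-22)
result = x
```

x = True; result = True

True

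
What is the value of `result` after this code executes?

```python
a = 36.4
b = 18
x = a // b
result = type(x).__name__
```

a is float; b is int; x is float; result = 'float'

'float'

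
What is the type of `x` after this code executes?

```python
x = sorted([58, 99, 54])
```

sorted() always returns list

list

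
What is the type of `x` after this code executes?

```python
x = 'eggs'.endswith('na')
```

str.endswith() returns bool

bool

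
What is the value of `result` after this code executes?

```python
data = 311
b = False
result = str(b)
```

data = 311; b = False; result = 'False'

'False'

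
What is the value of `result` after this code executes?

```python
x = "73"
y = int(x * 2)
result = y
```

x = '73'; y = 7373; result = 7373

7373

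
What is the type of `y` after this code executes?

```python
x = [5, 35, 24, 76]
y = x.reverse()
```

list.reverse() returns None

NoneType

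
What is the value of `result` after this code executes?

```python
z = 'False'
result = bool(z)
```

z = 'False'; result = True

True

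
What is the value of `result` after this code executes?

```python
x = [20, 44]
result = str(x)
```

x = [20, 44]; result = '[20, 44]'

'[20, 44]'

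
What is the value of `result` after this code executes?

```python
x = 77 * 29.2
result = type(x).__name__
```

x is float; result = 'float'

'float'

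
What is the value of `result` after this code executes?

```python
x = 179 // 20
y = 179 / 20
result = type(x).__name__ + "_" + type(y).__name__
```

x is int; y is float; result = 'int_float'

'int_float'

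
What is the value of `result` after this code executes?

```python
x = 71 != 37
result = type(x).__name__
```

x is bool; result = 'bool'

'bool'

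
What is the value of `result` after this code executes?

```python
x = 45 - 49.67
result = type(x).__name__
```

x is float; result = 'float'

'float'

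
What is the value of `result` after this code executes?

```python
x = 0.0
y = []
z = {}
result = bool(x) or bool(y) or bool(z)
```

x = 0.0; y = []; z = {}; result = False

False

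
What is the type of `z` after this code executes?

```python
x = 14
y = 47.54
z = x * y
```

int * float = float

float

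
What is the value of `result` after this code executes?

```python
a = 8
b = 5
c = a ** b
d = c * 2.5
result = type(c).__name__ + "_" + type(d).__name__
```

a is int; b is int; c is int; d is float; result = 'int_float'

'int_float'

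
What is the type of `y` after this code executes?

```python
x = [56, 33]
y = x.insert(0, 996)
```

list.insert() returns None

NoneType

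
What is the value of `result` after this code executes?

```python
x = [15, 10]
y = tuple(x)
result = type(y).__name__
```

x is list; y is tuple; result = 'tuple'

'tuple'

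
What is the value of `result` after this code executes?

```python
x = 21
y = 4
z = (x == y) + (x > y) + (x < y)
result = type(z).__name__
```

x is int; y is int; z is int; result = 'int'

'int'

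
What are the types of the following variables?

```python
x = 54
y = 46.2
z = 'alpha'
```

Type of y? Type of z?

y is assigned a number with a decimal point, so it is a float; z is assigned a quoted string literal, so it is a str

float, str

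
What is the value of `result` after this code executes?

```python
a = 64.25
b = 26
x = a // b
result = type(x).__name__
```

a is float; b is int; x is float; result = 'float'

'float'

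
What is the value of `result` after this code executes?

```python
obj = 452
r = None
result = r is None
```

obj = 452; r = None; result = True

True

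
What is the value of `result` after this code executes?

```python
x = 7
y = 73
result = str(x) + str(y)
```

x = 7; y = 73; result = '773'

'773'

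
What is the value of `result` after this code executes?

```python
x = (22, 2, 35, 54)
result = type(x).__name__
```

x is tuple; result = 'tuple'

'tuple'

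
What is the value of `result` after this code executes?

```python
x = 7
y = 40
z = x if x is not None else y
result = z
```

x = 7; y = 40; z = 7; result = 7

7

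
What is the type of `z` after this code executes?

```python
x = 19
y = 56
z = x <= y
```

Comparison returns bool

bool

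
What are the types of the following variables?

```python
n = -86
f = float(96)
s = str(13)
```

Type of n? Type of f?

n is assigned a bare integer (no decimal point), so it is an int; f is assigned the result of calling float(), which returns a float

int, float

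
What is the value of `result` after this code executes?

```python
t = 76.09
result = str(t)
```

t = 76.09; result = '76.09'

'76.09'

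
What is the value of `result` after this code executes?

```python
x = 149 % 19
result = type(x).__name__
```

x is int; result = 'int'

'int'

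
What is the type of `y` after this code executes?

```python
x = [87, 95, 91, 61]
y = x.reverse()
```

list.reverse() returns None

NoneType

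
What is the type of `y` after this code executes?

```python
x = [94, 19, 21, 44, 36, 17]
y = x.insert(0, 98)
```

list.insert() returns None

NoneType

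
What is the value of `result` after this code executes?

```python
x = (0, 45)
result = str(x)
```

x = (0, 45); result = '(0, 45)'

'(0, 45)'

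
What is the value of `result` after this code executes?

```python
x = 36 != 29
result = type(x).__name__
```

x is bool; result = 'bool'

'bool'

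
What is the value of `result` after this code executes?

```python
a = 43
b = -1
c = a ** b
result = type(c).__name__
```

a is int; b is int; c is float; result = 'float'

'float'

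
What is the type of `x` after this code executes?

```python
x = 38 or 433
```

'or' returns first truthy value (int)

int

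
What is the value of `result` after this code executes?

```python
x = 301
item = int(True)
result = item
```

x = 301; item = 1; result = 1

1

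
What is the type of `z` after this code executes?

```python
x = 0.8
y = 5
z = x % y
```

float % int = float

float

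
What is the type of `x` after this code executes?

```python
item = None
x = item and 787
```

'and' returns first falsy value (None)

NoneType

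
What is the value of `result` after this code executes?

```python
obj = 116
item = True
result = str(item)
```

obj = 116; item = True; result = 'True'

'True'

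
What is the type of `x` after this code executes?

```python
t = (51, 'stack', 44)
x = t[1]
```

Index 1 of tuple is a str literal

str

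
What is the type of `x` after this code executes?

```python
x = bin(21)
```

bin() returns str representation

str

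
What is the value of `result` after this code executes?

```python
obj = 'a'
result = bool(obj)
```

obj = 'a'; result = True

True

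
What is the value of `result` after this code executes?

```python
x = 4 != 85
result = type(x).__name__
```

x is bool; result = 'bool'

'bool'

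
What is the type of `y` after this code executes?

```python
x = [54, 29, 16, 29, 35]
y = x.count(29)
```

list.count() returns int

int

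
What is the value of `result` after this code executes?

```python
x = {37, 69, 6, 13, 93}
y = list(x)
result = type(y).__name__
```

x is set; y is list; result = 'list'

'list'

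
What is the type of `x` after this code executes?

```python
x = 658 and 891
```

'and' with truthy values returns last operand (int)

int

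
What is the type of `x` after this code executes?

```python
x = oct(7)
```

oct() returns str representation

str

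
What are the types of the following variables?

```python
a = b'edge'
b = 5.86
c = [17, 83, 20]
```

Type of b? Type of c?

b is assigned a number with a decimal point, so it is a float; c is assigned a list literal (square brackets)

float, list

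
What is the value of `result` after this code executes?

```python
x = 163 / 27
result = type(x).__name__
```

x is float; result = 'float'

'float'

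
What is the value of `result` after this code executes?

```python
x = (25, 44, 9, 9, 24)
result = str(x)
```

x = (25, 44, 9, 9, 24); result = '(25, 44, 9, 9, 24)'

'(25, 44, 9, 9, 24)'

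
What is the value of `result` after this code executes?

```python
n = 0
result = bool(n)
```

n = 0; result = False

False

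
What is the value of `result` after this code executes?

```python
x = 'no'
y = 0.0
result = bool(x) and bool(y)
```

x = 'no'; y = 0.0; result = False

False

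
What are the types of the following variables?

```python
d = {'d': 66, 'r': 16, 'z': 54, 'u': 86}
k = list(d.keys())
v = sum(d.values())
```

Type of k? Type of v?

list() converts to list; sum of ints is int

list, int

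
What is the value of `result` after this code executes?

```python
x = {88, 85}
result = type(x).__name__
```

x is set; result = 'set'

'set'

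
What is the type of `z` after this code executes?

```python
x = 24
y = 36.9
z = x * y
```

int * float = float

float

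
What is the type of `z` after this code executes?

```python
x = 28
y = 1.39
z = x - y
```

int - float = float

float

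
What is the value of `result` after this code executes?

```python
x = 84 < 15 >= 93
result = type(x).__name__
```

x is bool; result = 'bool'

'bool'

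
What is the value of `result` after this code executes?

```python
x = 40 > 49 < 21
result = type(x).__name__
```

x is bool; result = 'bool'

'bool'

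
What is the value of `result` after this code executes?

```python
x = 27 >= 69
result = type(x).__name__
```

x is bool; result = 'bool'

'bool'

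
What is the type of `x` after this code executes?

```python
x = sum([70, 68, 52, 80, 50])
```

sum() of ints returns int

int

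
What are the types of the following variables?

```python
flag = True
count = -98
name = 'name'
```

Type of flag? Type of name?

flag is assigned the constant True, which has type bool; name is assigned a quoted string literal, so it is a str

bool, str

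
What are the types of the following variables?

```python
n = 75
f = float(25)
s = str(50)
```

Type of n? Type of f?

n is assigned a bare integer (no decimal point), so it is an int; f is assigned the result of calling float(), which returns a float

int, float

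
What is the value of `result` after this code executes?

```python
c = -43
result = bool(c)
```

c = -43; result = True

True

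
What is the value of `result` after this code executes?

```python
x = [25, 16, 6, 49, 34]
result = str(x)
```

x = [25, 16, 6, 49, 34]; result = '[25, 16, 6, 49, 34]'

'[25, 16, 6, 49, 34]'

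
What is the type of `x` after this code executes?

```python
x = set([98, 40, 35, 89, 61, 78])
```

set() constructor returns set

set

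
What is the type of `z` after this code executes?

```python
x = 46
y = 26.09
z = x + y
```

int + float = float

float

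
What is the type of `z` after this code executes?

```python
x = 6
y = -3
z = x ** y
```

int ** negative = float

float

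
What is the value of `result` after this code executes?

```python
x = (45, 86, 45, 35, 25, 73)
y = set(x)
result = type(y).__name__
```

x is tuple; y is set; result = 'set'

'set'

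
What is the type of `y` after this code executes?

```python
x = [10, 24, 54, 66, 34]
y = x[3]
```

Indexing list[int] returns int

int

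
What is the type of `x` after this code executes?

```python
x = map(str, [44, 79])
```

map() returns a map object

map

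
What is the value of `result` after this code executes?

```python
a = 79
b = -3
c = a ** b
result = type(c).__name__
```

a is int; b is int; c is float; result = 'float'

'float'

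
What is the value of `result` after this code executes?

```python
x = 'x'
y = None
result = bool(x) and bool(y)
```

x = 'x'; y = None; result = False

False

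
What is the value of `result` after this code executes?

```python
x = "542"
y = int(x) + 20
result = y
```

x = '542'; y = 562; result = 562

562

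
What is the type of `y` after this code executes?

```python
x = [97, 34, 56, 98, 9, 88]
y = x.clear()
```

list.clear() returns None

NoneType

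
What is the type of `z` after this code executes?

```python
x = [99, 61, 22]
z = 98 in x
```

'in' operator returns bool

bool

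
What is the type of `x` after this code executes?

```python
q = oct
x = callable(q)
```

callable() returns bool

bool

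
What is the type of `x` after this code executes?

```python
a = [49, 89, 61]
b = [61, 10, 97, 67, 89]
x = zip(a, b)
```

zip() returns a zip object

zip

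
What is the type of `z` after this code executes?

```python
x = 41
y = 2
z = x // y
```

int // int = int

int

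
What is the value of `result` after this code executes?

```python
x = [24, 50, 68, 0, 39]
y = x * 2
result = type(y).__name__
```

x is list; y is list; result = 'list'

'list'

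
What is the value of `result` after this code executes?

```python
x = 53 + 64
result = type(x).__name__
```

x is int; result = 'int'

'int'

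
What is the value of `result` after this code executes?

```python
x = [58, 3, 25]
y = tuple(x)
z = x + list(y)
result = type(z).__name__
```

x is list; y is tuple; z is list; result = 'list'

'list'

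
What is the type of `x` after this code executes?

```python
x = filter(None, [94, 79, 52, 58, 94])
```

filter() returns a filter object

filter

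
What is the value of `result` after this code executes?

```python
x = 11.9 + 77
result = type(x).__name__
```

x is float; result = 'float'

'float'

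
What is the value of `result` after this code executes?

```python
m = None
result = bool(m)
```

m = None; result = False

False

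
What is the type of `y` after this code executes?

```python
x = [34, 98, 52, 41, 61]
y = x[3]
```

Indexing list[int] returns int

int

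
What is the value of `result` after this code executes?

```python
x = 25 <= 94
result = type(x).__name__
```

x is bool; result = 'bool'

'bool'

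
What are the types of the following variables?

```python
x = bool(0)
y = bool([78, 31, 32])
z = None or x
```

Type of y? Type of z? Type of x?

bool() returns bool; None or bool returns the bool; bool() returns bool

bool, bool, bool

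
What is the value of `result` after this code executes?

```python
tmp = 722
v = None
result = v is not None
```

tmp = 722; v = None; result = False

False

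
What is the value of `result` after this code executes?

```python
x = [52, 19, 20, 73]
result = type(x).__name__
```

x is list; result = 'list'

'list'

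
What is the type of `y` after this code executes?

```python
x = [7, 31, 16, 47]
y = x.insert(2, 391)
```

list.insert() returns None

NoneType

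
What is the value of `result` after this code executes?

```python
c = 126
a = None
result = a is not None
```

c = 126; a = None; result = False

False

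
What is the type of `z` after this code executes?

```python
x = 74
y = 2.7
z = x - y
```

int - float = float

float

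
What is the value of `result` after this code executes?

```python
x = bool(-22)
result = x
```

x = True; result = True

True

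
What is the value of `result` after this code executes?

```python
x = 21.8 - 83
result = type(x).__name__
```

x is float; result = 'float'

'float'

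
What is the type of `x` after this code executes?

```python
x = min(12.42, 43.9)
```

min() of floats returns float

float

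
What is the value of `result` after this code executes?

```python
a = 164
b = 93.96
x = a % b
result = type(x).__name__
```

a is int; b is float; x is float; result = 'float'

'float'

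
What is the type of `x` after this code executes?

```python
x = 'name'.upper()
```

str.upper() returns str

str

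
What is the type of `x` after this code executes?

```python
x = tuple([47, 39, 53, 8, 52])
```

tuple() constructor returns tuple

tuple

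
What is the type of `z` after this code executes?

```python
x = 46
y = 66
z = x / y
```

int / int = float

float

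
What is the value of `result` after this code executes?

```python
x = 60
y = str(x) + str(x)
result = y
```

x = 60; y = '6060'; result = '6060'

'6060'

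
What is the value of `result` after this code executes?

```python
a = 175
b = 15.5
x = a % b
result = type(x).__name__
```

a is int; b is float; x is float; result = 'float'

'float'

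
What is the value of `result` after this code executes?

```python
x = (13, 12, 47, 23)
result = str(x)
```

x = (13, 12, 47, 23); result = '(13, 12, 47, 23)'

'(13, 12, 47, 23)'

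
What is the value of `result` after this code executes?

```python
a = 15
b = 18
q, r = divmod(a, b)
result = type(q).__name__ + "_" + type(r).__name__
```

a is int; b is int; q is int; r is int; result = 'int_int'

'int_int'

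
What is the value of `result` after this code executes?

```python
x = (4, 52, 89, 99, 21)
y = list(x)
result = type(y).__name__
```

x is tuple; y is list; result = 'list'

'list'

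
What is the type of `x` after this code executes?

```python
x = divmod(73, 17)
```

divmod() returns tuple of (quotient, remainder)

tuple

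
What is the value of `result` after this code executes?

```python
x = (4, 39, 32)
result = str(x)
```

x = (4, 39, 32); result = '(4, 39, 32)'

'(4, 39, 32)'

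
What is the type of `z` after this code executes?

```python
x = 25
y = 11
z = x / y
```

int / int = float

float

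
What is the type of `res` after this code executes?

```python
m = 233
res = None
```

None has type NoneType

NoneType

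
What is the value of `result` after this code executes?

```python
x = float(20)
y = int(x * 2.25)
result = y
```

x = 20.0; y = 45; result = 45

45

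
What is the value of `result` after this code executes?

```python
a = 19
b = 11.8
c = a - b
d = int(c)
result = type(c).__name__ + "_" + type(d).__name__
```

a is int; b is float; c is float; d is int; result = 'float_int'

'float_int'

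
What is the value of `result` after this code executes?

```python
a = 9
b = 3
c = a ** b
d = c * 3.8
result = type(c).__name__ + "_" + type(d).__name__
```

a is int; b is int; c is int; d is float; result = 'int_float'

'int_float'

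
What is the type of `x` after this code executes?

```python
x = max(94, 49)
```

max() of ints returns int

int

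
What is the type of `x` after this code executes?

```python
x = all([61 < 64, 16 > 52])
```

all() returns bool

bool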